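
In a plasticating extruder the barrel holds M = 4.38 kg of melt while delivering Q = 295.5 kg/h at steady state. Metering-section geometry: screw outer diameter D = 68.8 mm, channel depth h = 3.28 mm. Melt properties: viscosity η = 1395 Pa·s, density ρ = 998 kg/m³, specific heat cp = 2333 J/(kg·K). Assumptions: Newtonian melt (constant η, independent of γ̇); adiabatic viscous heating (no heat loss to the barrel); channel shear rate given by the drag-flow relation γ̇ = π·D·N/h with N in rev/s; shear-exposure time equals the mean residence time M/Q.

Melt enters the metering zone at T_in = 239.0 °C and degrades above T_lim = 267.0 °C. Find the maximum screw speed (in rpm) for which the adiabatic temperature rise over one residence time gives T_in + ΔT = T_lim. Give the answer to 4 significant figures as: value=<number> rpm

value=26.95 rpm

Throughput in SI: Q_s = 295.5 kg/h ÷ 3600 s/h = 0.0820833 kg/s
t_res = M / Q_s = 4.38 / 0.0820833 = 53.3604 s
Geometry in SI: D = 68.8 mm → 0.0688 m, h = 3.28 mm → 0.00328 m
ΔT_a = T_lim − T_in = 267.0 °C − 239.0 °C = 28 K
Invert ΔT = ηγ̇²t_res/(ρcp) for γ̇: γ̇_max² = ΔT_a ρ cp / (η t_res) = 28·998·2333 / (1395·53.3604) = 875.81 s⁻²
Take the square root: γ̇_max = √(875.81) = 29.5941 s⁻¹
N_max = γ̇_max·h / (π·D) = 29.5941 · 0.00328 / (π · 0.0688) = 0.449097 rev/s = 26.9458 rpm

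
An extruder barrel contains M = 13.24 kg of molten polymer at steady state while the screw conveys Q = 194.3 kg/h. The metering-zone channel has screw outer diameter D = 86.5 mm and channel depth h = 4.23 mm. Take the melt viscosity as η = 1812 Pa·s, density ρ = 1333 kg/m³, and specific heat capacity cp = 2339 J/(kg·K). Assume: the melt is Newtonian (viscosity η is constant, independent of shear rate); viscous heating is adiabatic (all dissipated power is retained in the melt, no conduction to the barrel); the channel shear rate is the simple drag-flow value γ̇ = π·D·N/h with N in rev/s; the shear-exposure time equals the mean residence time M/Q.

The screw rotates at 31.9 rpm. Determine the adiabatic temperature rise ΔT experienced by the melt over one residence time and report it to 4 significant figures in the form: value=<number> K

Q_s = Q / 3600 = 194.3 / 3600 = 0.0539722 kg/s
t_res = M / Q_s = 13.24 ÷ 0.0539722 = 245.311 s
D = 86.5 mm = 0.0865 m;  h = 4.23 mm = 0.00423 m;  N = 31.9 rpm / 60 = 0.531667 rev/s
Shear rate: γ̇ = πDN/h = π·0.0865·0.531667/0.00423 = 34.1558 s⁻¹
ΔT = η·γ̇²·t_res/(ρ·cp) = [1812 × 34.1558² × 245.311] / [1333 × 2339] = 166.32 K

value=166.3 K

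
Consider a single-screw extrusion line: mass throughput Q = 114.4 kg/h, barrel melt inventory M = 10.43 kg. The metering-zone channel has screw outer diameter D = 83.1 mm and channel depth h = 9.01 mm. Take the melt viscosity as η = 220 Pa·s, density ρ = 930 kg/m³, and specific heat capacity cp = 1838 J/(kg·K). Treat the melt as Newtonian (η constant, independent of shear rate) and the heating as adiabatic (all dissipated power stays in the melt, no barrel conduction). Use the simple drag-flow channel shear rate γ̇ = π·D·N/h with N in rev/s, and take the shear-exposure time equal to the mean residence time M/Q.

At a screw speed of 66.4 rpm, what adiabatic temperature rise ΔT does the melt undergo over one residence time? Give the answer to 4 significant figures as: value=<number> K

value=43.44 K

Throughput in SI: Q_s = 114.4 kg/h ÷ 3600 s/h = 0.0317778 kg/s
Mean residence time: t_res = M/Q_s = 10.43 kg / 0.0317778 kg/s = 328.217 s
Convert to SI: D = 0.0831 m, h = 0.00901 m, N = 66.4/60 = 1.10667 rev/s
γ̇ = π D N / h = (π)(0.0831)(1.10667) / 0.00901 = 32.0659 s⁻¹
Adiabatic rise: ΔT = η γ̇² t_res / (ρ cp) = 220·(32.0659)²·328.217 / (930·1838) = 43.4351 K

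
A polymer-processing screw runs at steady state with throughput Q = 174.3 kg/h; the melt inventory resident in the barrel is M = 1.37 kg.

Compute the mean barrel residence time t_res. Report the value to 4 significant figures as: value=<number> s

value=28.30 s

Q_s = Q / 3600 = 174.3 / 3600 = 0.0484167 kg/s
Mean residence time: t_res = M/Q_s = 1.37 kg / 0.0484167 kg/s = 28.296 s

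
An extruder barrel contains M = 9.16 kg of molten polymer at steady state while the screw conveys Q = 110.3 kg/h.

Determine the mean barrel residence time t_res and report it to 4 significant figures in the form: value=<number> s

Convert throughput: Q = 110.3 kg/h = 110.3/3600 = 0.0306389 kg/s
t_res = M / Q_s = 9.16 ÷ 0.0306389 = 298.966 s

value=299.0 s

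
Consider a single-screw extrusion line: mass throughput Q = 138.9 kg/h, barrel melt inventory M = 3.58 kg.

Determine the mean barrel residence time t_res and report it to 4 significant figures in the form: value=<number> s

value=92.79 s

Throughput in SI: Q_s = 138.9 kg/h ÷ 3600 s/h = 0.0385833 kg/s
t_res = M / Q_s = 3.58 / 0.0385833 = 92.7862 s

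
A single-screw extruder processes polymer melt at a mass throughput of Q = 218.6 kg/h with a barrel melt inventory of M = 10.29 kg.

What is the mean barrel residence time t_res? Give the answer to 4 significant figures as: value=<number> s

value=169.5 s

Q_s = Q / 3600 = 218.6 / 3600 = 0.0607222 kg/s
t_res = M / Q_s = 10.29 / 0.0607222 = 169.46 s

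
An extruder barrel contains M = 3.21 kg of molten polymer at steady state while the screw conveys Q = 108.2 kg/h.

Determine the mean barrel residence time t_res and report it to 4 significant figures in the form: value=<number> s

value=106.8 s

Convert throughput: Q = 108.2 kg/h = 108.2/3600 = 0.0300556 kg/s
Mean residence time: t_res = M/Q_s = 3.21 kg / 0.0300556 kg/s = 106.802 s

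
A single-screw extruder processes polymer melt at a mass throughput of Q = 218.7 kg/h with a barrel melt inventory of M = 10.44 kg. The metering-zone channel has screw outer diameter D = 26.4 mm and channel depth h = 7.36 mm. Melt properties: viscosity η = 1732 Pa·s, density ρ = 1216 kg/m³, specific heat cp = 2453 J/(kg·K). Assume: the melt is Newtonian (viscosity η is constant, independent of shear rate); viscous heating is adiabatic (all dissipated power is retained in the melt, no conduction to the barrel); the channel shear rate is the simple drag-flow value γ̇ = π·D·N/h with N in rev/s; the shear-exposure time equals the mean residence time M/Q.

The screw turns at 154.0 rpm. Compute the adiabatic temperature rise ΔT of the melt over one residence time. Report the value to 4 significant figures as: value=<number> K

Convert throughput: Q = 218.7 kg/h = 218.7/3600 = 0.06075 kg/s
t_res = M / Q_s = 10.44 / 0.06075 = 171.852 s
Geometry in metres: D = 26.4 mm → 0.0264 m, h = 7.36 mm → 0.00736 m; screw speed N = 154.0 rpm = 2.56667 rev/s
γ̇ = π·D·N / h = π · 0.0264 · 2.56667 / 0.00736 = 28.9231 s⁻¹
ΔT = η·γ̇²·t_res / (ρ·cp) = 1732 · (28.9231)² · 171.852 / (1216 · 2453) = 83.4761 K

value=83.48 K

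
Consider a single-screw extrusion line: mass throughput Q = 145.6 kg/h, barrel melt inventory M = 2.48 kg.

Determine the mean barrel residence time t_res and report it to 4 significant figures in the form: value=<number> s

value=61.32 s

Q_s = Q / 3600 = 145.6 / 3600 = 0.0404444 kg/s
t_res = M / Q_s = 2.48 / 0.0404444 = 61.3187 s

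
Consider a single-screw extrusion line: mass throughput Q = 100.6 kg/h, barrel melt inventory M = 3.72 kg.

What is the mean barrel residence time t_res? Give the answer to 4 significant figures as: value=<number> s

Convert throughput: Q = 100.6 kg/h = 100.6/3600 = 0.0279444 kg/s
t_res = M / Q_s = 3.72 ÷ 0.0279444 = 133.121 s

value=133.1 s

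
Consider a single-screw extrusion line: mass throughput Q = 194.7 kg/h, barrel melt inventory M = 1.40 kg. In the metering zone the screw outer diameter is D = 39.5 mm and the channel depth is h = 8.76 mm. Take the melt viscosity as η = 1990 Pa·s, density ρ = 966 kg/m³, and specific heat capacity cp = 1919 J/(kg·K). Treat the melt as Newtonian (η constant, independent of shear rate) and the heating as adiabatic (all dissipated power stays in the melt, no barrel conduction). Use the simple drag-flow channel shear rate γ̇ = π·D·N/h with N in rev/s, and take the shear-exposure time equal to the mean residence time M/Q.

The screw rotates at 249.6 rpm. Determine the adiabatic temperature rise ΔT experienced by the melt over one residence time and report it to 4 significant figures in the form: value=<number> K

value=96.50 K

Throughput in SI: Q_s = 194.7 kg/h ÷ 3600 s/h = 0.0540833 kg/s
t_res = M / Q_s = 1.40 / 0.0540833 = 25.886 s
Convert to SI: D = 0.0395 m, h = 0.00876 m, N = 249.6/60 = 4.16 rev/s
Shear rate: γ̇ = πDN/h = π·0.0395·4.16/0.00876 = 58.93 s⁻¹
ΔT = η·γ̇²·t_res/(ρ·cp) = [1990 × 58.93² × 25.886] / [966 × 1919] = 96.5024 K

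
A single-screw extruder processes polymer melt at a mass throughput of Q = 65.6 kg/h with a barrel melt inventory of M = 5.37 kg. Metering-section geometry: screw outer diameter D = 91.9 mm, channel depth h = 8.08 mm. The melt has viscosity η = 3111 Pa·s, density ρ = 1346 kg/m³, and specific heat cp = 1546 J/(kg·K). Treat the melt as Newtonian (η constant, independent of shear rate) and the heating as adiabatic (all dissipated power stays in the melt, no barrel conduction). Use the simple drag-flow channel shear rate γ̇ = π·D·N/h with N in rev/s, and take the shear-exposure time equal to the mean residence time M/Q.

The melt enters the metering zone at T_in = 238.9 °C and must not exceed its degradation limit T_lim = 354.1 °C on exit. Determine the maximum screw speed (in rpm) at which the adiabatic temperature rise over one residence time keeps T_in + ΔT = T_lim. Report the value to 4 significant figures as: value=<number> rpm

Convert throughput: Q = 65.6 kg/h = 65.6/3600 = 0.0182222 kg/s
Mean residence time: t_res = M/Q_s = 5.37 kg / 0.0182222 kg/s = 294.695 s
Geometry in SI: D = 91.9 mm → 0.0919 m, h = 8.08 mm → 0.00808 m
ΔT_a = T_lim − T_in = 354.1 − 238.9 = 115.2 K
γ̇_max² = ΔT_a·ρ·cp / (η·t_res) = [115.2 × 1346 × 1546] / [3111 × 294.695] = 261.477 s⁻²
γ̇_max = sqrt(261.477) = 16.1703 s⁻¹
N_max = γ̇_max·h / (π·D) = 16.1703 · 0.00808 / (π · 0.0919) = 0.452546 rev/s = 27.1528 rpm

value=27.15 rpm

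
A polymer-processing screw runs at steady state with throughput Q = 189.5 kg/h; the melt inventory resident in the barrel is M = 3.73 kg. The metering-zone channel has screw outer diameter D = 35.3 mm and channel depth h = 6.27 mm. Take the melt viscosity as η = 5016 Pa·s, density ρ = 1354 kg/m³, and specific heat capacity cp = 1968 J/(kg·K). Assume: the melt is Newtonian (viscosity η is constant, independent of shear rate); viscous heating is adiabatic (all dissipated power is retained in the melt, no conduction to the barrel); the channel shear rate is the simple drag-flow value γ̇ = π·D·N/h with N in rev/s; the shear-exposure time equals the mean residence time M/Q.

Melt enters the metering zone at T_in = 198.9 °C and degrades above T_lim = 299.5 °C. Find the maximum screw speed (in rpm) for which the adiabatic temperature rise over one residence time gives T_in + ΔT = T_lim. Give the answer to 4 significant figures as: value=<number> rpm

Convert throughput: Q = 189.5 kg/h = 189.5/3600 = 0.0526389 kg/s
t_res = M / Q_s = 3.73 ÷ 0.0526389 = 70.8602 s
D = 35.3 mm = 0.0353 m;  h = 6.27 mm = 0.00627 m
ΔT_a = T_lim − T_in = 299.5 − 198.9 = 100.6 K
γ̇_max² = ΔT_a·ρ·cp/(η·t_res) = 100.6·1354·1968/(5016·70.8602) = 754.192 s⁻²
γ̇_max = sqrt(754.192) = 27.4626 s⁻¹
N_max = γ̇_max h / (πD) = 27.4626·0.00627/(π·0.0353) = 1.55269 rev/s → ×60 = 93.1612 rpm

value=93.16 rpm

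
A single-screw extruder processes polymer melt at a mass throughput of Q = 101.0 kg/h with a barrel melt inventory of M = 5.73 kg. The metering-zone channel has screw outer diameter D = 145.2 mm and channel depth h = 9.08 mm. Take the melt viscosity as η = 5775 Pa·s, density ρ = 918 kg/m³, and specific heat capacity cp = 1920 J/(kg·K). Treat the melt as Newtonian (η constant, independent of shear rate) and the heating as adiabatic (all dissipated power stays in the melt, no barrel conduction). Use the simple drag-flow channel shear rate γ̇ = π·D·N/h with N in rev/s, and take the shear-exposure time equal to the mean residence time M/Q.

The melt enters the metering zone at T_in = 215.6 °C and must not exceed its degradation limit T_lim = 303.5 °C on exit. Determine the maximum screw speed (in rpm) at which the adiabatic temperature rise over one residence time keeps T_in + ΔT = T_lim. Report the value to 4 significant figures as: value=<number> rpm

value=13.69 rpm

Convert throughput: Q = 101.0 kg/h = 101.0/3600 = 0.0280556 kg/s
t_res = M / Q_s = 5.73 ÷ 0.0280556 = 204.238 s
D = 145.2 mm = 0.1452 m;  h = 9.08 mm = 0.00908 m
Allowable rise: ΔT_a = T_lim − T_in = 303.5 − 215.6 = 87.9 K
Invert ΔT = ηγ̇²t_res/(ρcp) for γ̇: γ̇_max² = ΔT_a ρ cp / (η t_res) = 87.9·918·1920 / (5775·204.238) = 131.355 s⁻²
Take the square root: γ̇_max = √(131.355) = 11.461 s⁻¹
Solve γ̇ = πDN/h for N: N_max = γ̇_max·h/(π·D) = 11.461 × 0.00908 / (π × 0.1452) = 0.228135 rev/s = 13.6881 rpm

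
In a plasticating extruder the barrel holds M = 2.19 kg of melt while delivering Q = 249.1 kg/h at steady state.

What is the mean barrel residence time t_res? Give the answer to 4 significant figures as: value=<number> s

Convert throughput: Q = 249.1 kg/h = 249.1/3600 = 0.0691944 kg/s
t_res = M / Q_s = 2.19 / 0.0691944 = 31.6499 s

value=31.65 s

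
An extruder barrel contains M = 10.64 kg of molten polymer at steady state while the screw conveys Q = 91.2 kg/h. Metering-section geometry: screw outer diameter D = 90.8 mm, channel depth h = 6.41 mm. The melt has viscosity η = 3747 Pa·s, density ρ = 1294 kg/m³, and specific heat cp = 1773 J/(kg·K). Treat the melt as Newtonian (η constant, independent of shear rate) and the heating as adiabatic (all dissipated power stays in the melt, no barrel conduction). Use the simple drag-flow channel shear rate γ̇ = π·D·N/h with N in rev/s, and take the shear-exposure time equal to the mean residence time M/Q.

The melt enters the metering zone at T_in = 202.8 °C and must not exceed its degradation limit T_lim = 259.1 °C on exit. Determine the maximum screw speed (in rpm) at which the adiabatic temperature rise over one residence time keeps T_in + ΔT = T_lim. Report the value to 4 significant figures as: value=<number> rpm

Throughput in SI: Q_s = 91.2 kg/h ÷ 3600 s/h = 0.0253333 kg/s
t_res = M / Q_s = 10.64 / 0.0253333 = 420 s
D = 90.8 mm = 0.0908 m;  h = 6.41 mm = 0.00641 m
ΔT_a = T_lim − T_in = 259.1 − 202.8 = 56.3 K
γ̇_max² = ΔT_a·ρ·cp/(η·t_res) = 56.3·1294·1773/(3747·420) = 82.0764 s⁻²
Take the square root: γ̇_max = √(82.0764) = 9.0596 s⁻¹
N_max = γ̇_max·h / (π·D) = 9.0596 · 0.00641 / (π · 0.0908) = 0.203578 rev/s = 12.2147 rpm

value=12.21 rpm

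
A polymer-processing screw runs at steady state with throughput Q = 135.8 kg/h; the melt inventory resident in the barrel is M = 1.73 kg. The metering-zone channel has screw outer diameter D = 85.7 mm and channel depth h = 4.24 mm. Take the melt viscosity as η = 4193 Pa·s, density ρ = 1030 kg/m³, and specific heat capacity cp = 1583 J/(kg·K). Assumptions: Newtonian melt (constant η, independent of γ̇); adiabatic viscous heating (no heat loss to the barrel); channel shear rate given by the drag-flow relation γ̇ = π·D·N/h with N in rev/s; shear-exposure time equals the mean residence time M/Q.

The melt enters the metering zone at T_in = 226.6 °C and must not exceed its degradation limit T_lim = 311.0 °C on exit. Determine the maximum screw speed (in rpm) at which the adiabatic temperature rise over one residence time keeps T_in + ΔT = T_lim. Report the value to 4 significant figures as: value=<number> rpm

value=25.28 rpm

Throughput in SI: Q_s = 135.8 kg/h ÷ 3600 s/h = 0.0377222 kg/s
t_res = M / Q_s = 1.73 ÷ 0.0377222 = 45.8616 s
D = 85.7 mm = 0.0857 m;  h = 4.24 mm = 0.00424 m
ΔT_a = T_lim − T_in = 311.0 °C − 226.6 °C = 84.4 K
Invert ΔT = ηγ̇²t_res/(ρcp) for γ̇: γ̇_max² = ΔT_a ρ cp / (η t_res) = 84.4·1030·1583 / (4193·45.8616) = 715.627 s⁻²
γ̇_max = sqrt(715.627) = 26.7512 s⁻¹
N_max = γ̇_max·h / (π·D) = 26.7512 · 0.00424 / (π · 0.0857) = 0.421288 rev/s = 25.2773 rpm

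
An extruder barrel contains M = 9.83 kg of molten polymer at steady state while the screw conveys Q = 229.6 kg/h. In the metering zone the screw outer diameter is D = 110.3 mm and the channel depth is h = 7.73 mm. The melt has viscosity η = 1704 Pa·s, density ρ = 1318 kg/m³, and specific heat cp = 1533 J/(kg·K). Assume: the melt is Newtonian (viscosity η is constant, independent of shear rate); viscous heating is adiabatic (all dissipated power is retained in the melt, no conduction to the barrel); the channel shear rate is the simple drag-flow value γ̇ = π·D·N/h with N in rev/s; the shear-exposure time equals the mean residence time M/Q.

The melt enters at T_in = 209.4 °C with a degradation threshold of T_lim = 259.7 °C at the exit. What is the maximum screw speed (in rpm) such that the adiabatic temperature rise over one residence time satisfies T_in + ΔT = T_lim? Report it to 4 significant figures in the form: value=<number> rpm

Q_s = Q / 3600 = 229.6 / 3600 = 0.0637778 kg/s
Mean residence time: t_res = M/Q_s = 9.83 kg / 0.0637778 kg/s = 154.129 s
Convert to metres: D = 0.1103 m, h = 0.00773 m
Allowable rise: ΔT_a = T_lim − T_in = 259.7 − 209.4 = 50.3 K
γ̇_max² = ΔT_a·ρ·cp/(η·t_res) = 50.3·1318·1533/(1704·154.129) = 386.965 s⁻²
γ̇_max = sqrt(386.965) = 19.6714 s⁻¹
N_max = γ̇_max·h / (π·D) = 19.6714 · 0.00773 / (π · 0.1103) = 0.438824 rev/s = 26.3294 rpm

value=26.33 rpm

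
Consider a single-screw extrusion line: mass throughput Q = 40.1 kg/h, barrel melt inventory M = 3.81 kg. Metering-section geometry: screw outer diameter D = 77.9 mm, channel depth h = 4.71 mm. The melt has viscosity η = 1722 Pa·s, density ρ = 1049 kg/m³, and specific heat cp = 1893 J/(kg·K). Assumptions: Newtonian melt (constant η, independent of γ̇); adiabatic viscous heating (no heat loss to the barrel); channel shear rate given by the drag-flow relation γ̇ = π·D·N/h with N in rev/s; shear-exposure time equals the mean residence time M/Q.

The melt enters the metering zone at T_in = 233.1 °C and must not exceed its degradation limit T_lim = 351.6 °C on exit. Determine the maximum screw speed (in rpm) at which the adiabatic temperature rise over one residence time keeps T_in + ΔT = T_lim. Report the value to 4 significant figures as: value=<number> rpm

Q_s = Q / 3600 = 40.1 / 3600 = 0.0111389 kg/s
t_res = M / Q_s = 3.81 / 0.0111389 = 342.045 s
Geometry in SI: D = 77.9 mm → 0.0779 m, h = 4.71 mm → 0.00471 m
ΔT_a = T_lim − T_in = 351.6 − 233.1 = 118.5 K
γ̇_max² = ΔT_a·ρ·cp/(η·t_res) = 118.5·1049·1893/(1722·342.045) = 399.511 s⁻²
γ̇_max = sqrt(399.511) = 19.9878 s⁻¹
Solve γ̇ = πDN/h for N: N_max = γ̇_max·h/(π·D) = 19.9878 × 0.00471 / (π × 0.0779) = 0.384678 rev/s = 23.0807 rpm

value=23.08 rpm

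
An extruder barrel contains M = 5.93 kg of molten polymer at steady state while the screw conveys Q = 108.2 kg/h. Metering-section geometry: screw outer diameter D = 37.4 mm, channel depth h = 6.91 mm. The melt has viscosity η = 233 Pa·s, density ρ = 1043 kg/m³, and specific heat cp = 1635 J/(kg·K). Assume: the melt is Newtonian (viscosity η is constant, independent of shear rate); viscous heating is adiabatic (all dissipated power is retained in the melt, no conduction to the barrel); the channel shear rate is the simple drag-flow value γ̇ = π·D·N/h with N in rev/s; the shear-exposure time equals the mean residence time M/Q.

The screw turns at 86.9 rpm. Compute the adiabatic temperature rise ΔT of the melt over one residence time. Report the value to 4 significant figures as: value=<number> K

value=16.35 K

Q_s = Q / 3600 = 108.2 / 3600 = 0.0300556 kg/s
t_res = M / Q_s = 5.93 / 0.0300556 = 197.301 s
Convert to SI: D = 0.0374 m, h = 0.00691 m, N = 86.9/60 = 1.44833 rev/s
γ̇ = π D N / h = (π)(0.0374)(1.44833) / 0.00691 = 24.627 s⁻¹
Adiabatic rise: ΔT = η γ̇² t_res / (ρ cp) = 233·(24.627)²·197.301 / (1043·1635) = 16.3496 K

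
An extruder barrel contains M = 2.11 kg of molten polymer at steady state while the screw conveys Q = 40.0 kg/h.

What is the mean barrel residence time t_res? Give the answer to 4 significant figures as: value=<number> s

value=189.9 s

Convert throughput: Q = 40.0 kg/h = 40.0/3600 = 0.0111111 kg/s
t_res = M / Q_s = 2.11 / 0.0111111 = 189.9 s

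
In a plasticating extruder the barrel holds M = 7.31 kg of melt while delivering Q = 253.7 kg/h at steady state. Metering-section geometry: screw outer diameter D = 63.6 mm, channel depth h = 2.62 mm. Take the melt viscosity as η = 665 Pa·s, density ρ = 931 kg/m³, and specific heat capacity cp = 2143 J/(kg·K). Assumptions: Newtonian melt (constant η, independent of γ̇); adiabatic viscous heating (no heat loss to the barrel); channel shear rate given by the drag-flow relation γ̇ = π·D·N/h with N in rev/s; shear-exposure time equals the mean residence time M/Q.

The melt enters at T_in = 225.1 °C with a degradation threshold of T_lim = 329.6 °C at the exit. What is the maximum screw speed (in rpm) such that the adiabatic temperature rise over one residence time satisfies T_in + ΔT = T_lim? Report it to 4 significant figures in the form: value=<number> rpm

value=43.25 rpm

Q_s = Q / 3600 = 253.7 / 3600 = 0.0704722 kg/s
t_res = M / Q_s = 7.31 ÷ 0.0704722 = 103.729 s
Geometry in SI: D = 63.6 mm → 0.0636 m, h = 2.62 mm → 0.00262 m
ΔT_a = T_lim − T_in = 329.6 °C − 225.1 °C = 104.5 K
γ̇_max² = ΔT_a·ρ·cp/(η·t_res) = 104.5·931·2143/(665·103.729) = 3022.51 s⁻²
Take the square root: γ̇_max = √(3022.51) = 54.9773 s⁻¹
N_max = γ̇_max·h / (π·D) = 54.9773 · 0.00262 / (π · 0.0636) = 0.720905 rev/s = 43.2543 rpm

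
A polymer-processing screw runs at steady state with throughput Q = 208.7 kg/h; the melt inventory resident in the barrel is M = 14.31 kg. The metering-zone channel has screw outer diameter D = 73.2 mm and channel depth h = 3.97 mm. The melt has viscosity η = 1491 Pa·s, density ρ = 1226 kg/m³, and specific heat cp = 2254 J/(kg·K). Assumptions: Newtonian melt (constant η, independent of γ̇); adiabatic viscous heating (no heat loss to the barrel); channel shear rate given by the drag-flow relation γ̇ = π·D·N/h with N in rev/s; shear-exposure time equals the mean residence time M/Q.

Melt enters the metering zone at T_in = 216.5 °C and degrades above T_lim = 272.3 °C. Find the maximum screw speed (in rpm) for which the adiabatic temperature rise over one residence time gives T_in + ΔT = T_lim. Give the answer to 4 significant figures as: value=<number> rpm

Convert throughput: Q = 208.7 kg/h = 208.7/3600 = 0.0579722 kg/s
t_res = M / Q_s = 14.31 ÷ 0.0579722 = 246.842 s
Geometry in SI: D = 73.2 mm → 0.0732 m, h = 3.97 mm → 0.00397 m
ΔT_a = T_lim − T_in = 272.3 °C − 216.5 °C = 55.8 K
γ̇_max² = ΔT_a·ρ·cp/(η·t_res) = 55.8·1226·2254/(1491·246.842) = 418.968 s⁻²
γ̇_max = √418.968 = 20.4687 s⁻¹
Solve γ̇ = πDN/h for N: N_max = γ̇_max·h/(π·D) = 20.4687 × 0.00397 / (π × 0.0732) = 0.353362 rev/s = 21.2017 rpm

value=21.20 rpm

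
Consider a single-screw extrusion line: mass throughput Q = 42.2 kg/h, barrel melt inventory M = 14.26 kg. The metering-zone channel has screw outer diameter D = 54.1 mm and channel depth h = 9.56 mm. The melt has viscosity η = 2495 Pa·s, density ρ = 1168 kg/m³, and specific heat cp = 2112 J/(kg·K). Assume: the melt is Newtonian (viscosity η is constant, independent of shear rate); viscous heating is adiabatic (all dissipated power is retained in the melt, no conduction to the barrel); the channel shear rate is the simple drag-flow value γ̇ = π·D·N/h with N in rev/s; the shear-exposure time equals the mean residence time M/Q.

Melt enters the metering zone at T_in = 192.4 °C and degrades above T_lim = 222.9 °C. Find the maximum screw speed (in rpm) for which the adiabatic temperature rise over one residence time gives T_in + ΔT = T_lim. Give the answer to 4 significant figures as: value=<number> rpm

Throughput in SI: Q_s = 42.2 kg/h ÷ 3600 s/h = 0.0117222 kg/s
t_res = M / Q_s = 14.26 ÷ 0.0117222 = 1216.49 s
D = 54.1 mm = 0.0541 m;  h = 9.56 mm = 0.00956 m
ΔT_a = T_lim − T_in = 222.9 °C − 192.4 °C = 30.5 K
Invert ΔT = ηγ̇²t_res/(ρcp) for γ̇: γ̇_max² = ΔT_a ρ cp / (η t_res) = 30.5·1168·2112 / (2495·1216.49) = 24.7889 s⁻²
γ̇_max = sqrt(24.7889) = 4.97884 s⁻¹
N_max = γ̇_max·h / (π·D) = 4.97884 · 0.00956 / (π · 0.0541) = 0.280052 rev/s = 16.8031 rpm

value=16.80 rpm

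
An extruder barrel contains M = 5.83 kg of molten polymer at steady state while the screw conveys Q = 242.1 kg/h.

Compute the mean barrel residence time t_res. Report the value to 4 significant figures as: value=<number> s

Convert throughput: Q = 242.1 kg/h = 242.1/3600 = 0.06725 kg/s
t_res = M / Q_s = 5.83 / 0.06725 = 86.6914 s

value=86.69 s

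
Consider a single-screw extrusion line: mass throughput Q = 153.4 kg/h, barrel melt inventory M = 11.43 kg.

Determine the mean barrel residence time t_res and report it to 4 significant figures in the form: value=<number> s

value=268.2 s

Convert throughput: Q = 153.4 kg/h = 153.4/3600 = 0.0426111 kg/s
t_res = M / Q_s = 11.43 / 0.0426111 = 268.24 s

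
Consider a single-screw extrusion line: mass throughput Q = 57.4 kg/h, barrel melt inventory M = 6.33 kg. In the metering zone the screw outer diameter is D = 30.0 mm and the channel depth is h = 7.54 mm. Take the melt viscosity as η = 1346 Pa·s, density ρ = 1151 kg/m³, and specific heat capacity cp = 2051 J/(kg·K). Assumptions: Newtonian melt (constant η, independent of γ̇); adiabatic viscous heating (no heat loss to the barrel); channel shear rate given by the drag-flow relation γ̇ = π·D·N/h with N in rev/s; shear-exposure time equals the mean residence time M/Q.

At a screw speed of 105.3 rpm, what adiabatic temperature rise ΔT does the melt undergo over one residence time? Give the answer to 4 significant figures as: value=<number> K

value=108.9 K

Q_s = Q / 3600 = 57.4 / 3600 = 0.0159444 kg/s
t_res = M / Q_s = 6.33 ÷ 0.0159444 = 397.003 s
D = 30.0 mm = 0.03 m;  h = 7.54 mm = 0.00754 m;  N = 105.3 rpm / 60 = 1.755 rev/s
Shear rate: γ̇ = πDN/h = π·0.03·1.755/0.00754 = 21.937 s⁻¹
ΔT = η·γ̇²·t_res / (ρ·cp) = 1346 · (21.937)² · 397.003 / (1151 · 2051) = 108.931 K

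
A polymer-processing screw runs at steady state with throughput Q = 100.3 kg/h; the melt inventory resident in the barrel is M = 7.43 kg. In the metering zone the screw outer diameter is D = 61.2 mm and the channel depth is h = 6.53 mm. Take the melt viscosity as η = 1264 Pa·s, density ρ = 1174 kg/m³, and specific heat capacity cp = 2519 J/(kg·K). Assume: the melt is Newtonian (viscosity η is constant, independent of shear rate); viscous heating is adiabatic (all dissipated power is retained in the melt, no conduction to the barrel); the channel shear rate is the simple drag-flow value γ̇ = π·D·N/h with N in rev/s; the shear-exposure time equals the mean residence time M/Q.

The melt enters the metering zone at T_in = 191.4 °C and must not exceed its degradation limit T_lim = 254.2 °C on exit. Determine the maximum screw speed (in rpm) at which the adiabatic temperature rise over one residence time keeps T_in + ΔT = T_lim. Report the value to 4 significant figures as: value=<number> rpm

Throughput in SI: Q_s = 100.3 kg/h ÷ 3600 s/h = 0.0278611 kg/s
Mean residence time: t_res = M/Q_s = 7.43 kg / 0.0278611 kg/s = 266.68 s
Geometry in SI: D = 61.2 mm → 0.0612 m, h = 6.53 mm → 0.00653 m
ΔT_a = T_lim − T_in = 254.2 − 191.4 = 62.8 K
γ̇_max² = ΔT_a·ρ·cp / (η·t_res) = [62.8 × 1174 × 2519] / [1264 × 266.68] = 550.958 s⁻²
Take the square root: γ̇_max = √(550.958) = 23.4725 s⁻¹
N_max = γ̇_max h / (πD) = 23.4725·0.00653/(π·0.0612) = 0.797207 rev/s → ×60 = 47.8324 rpm

value=47.83 rpm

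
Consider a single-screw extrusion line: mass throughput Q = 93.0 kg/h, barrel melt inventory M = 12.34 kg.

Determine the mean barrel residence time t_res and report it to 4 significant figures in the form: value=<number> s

value=477.7 s

Convert throughput: Q = 93.0 kg/h = 93.0/3600 = 0.0258333 kg/s
t_res = M / Q_s = 12.34 / 0.0258333 = 477.677 s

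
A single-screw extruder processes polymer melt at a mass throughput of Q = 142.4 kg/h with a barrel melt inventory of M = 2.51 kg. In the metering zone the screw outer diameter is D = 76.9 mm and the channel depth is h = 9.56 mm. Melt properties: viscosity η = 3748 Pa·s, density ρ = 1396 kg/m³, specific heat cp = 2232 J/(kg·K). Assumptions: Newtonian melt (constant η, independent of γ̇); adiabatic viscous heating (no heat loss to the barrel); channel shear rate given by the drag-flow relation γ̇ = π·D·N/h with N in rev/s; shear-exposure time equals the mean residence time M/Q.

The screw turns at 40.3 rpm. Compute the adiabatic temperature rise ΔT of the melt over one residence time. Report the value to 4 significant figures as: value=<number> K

Throughput in SI: Q_s = 142.4 kg/h ÷ 3600 s/h = 0.0395556 kg/s
t_res = M / Q_s = 2.51 / 0.0395556 = 63.4551 s
Geometry in metres: D = 76.9 mm → 0.0769 m, h = 9.56 mm → 0.00956 m; screw speed N = 40.3 rpm = 0.671667 rev/s
Shear rate: γ̇ = πDN/h = π·0.0769·0.671667/0.00956 = 16.9735 s⁻¹
ΔT = η·γ̇²·t_res / (ρ·cp) = 3748 · (16.9735)² · 63.4551 / (1396 · 2232) = 21.9903 K

value=21.99 K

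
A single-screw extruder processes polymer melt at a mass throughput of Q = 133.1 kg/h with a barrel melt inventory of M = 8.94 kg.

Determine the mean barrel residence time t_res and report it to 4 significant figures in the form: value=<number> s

Throughput in SI: Q_s = 133.1 kg/h ÷ 3600 s/h = 0.0369722 kg/s
t_res = M / Q_s = 8.94 ÷ 0.0369722 = 241.803 s

value=241.8 s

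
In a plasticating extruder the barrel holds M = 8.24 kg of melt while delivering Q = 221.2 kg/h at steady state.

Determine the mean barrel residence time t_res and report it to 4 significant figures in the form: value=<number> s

value=134.1 s

Q_s = Q / 3600 = 221.2 / 3600 = 0.0614444 kg/s
t_res = M / Q_s = 8.24 / 0.0614444 = 134.105 s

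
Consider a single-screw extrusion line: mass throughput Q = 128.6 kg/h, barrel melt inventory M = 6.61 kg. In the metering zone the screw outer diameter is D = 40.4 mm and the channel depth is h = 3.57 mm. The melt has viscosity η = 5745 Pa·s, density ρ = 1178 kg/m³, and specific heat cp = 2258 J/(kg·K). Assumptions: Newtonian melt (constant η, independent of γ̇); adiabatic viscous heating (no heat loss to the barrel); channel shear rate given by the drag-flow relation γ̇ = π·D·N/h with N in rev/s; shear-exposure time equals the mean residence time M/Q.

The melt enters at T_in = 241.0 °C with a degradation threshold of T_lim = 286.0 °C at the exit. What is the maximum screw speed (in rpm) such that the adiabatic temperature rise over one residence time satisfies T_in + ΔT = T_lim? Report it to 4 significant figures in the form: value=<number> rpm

value=17.91 rpm

Convert throughput: Q = 128.6 kg/h = 128.6/3600 = 0.0357222 kg/s
t_res = M / Q_s = 6.61 ÷ 0.0357222 = 185.039 s
Geometry in SI: D = 40.4 mm → 0.0404 m, h = 3.57 mm → 0.00357 m
Allowable rise: ΔT_a = T_lim − T_in = 286.0 − 241.0 = 45 K
γ̇_max² = ΔT_a·ρ·cp / (η·t_res) = [45 × 1178 × 2258] / [5745 × 185.039] = 112.597 s⁻²
γ̇_max = sqrt(112.597) = 10.6112 s⁻¹
N_max = γ̇_max·h / (π·D) = 10.6112 · 0.00357 / (π · 0.0404) = 0.29847 rev/s = 17.9082 rpm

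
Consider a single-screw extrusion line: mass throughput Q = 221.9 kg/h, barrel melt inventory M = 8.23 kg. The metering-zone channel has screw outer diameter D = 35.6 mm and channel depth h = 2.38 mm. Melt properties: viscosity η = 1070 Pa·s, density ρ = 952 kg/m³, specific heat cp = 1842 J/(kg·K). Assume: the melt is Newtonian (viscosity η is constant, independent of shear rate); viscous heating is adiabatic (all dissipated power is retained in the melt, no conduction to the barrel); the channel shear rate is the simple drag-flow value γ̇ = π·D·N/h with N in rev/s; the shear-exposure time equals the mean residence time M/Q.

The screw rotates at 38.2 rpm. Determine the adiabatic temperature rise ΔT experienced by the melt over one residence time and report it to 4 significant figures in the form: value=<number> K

value=72.92 K

Q_s = Q / 3600 = 221.9 / 3600 = 0.0616389 kg/s
t_res = M / Q_s = 8.23 ÷ 0.0616389 = 133.52 s
D = 35.6 mm = 0.0356 m;  h = 2.38 mm = 0.00238 m;  N = 38.2 rpm / 60 = 0.636667 rev/s
γ̇ = π D N / h = (π)(0.0356)(0.636667) / 0.00238 = 29.9182 s⁻¹
Adiabatic rise: ΔT = η γ̇² t_res / (ρ cp) = 1070·(29.9182)²·133.52 / (952·1842) = 72.9243 K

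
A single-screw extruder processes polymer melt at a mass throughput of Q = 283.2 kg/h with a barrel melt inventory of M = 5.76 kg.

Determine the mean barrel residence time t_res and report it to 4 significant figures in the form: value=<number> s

value=73.22 s

Throughput in SI: Q_s = 283.2 kg/h ÷ 3600 s/h = 0.0786667 kg/s
t_res = M / Q_s = 5.76 ÷ 0.0786667 = 73.2203 s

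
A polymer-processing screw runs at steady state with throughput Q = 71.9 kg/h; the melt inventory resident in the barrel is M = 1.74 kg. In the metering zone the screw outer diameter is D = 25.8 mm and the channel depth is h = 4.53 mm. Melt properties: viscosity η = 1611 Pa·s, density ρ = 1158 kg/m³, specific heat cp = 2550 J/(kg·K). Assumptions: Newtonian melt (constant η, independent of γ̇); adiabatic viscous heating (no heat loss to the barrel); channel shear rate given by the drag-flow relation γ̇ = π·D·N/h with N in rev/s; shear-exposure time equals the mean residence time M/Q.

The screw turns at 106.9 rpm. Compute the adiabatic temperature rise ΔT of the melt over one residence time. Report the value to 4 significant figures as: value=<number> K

value=48.30 K

Convert throughput: Q = 71.9 kg/h = 71.9/3600 = 0.0199722 kg/s
t_res = M / Q_s = 1.74 ÷ 0.0199722 = 87.121 s
Geometry in metres: D = 25.8 mm → 0.0258 m, h = 4.53 mm → 0.00453 m; screw speed N = 106.9 rpm = 1.78167 rev/s
γ̇ = π D N / h = (π)(0.0258)(1.78167) / 0.00453 = 31.8785 s⁻¹
ΔT = η·γ̇²·t_res / (ρ·cp) = 1611 · (31.8785)² · 87.121 / (1158 · 2550) = 48.302 K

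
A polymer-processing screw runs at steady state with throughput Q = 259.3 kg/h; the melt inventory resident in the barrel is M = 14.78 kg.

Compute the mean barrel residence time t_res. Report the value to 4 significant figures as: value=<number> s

Throughput in SI: Q_s = 259.3 kg/h ÷ 3600 s/h = 0.0720278 kg/s
t_res = M / Q_s = 14.78 ÷ 0.0720278 = 205.199 s

value=205.2 s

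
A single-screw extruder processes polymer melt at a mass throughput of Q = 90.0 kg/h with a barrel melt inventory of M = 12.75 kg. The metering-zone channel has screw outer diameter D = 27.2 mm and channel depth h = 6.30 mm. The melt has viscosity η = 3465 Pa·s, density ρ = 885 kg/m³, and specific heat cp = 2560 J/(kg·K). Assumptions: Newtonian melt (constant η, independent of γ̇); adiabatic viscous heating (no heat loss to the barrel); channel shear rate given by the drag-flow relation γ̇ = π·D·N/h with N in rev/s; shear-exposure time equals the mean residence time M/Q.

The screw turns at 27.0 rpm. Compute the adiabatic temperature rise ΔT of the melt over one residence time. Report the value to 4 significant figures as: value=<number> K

Q_s = Q / 3600 = 90.0 / 3600 = 0.025 kg/s
t_res = M / Q_s = 12.75 / 0.025 = 510 s
Convert to SI: D = 0.0272 m, h = 0.0063 m, N = 27.0/60 = 0.45 rev/s
γ̇ = π·D·N / h = π · 0.0272 · 0.45 / 0.0063 = 6.10367 s⁻¹
ΔT = η·γ̇²·t_res/(ρ·cp) = [3465 × 6.10367² × 510] / [885 × 2560] = 29.0584 K

value=29.06 K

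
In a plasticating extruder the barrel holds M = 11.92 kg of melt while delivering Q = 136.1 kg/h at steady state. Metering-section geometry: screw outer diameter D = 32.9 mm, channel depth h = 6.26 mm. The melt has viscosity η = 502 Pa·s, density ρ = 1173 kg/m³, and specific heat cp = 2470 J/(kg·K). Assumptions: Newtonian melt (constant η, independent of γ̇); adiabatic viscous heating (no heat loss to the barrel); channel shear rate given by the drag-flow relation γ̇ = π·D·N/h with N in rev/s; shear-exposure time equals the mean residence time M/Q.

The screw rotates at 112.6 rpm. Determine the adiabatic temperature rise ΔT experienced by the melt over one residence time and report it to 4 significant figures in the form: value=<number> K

value=52.45 K

Convert throughput: Q = 136.1 kg/h = 136.1/3600 = 0.0378056 kg/s
t_res = M / Q_s = 11.92 / 0.0378056 = 315.298 s
D = 32.9 mm = 0.0329 m;  h = 6.26 mm = 0.00626 m;  N = 112.6 rpm / 60 = 1.87667 rev/s
γ̇ = π D N / h = (π)(0.0329)(1.87667) / 0.00626 = 30.9855 s⁻¹
ΔT = η·γ̇²·t_res / (ρ·cp) = 502 · (30.9855)² · 315.298 / (1173 · 2470) = 52.4501 K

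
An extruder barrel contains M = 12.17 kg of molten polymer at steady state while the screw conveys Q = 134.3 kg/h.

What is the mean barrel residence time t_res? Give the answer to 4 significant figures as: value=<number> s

value=326.2 s

Throughput in SI: Q_s = 134.3 kg/h ÷ 3600 s/h = 0.0373056 kg/s
t_res = M / Q_s = 12.17 / 0.0373056 = 326.225 s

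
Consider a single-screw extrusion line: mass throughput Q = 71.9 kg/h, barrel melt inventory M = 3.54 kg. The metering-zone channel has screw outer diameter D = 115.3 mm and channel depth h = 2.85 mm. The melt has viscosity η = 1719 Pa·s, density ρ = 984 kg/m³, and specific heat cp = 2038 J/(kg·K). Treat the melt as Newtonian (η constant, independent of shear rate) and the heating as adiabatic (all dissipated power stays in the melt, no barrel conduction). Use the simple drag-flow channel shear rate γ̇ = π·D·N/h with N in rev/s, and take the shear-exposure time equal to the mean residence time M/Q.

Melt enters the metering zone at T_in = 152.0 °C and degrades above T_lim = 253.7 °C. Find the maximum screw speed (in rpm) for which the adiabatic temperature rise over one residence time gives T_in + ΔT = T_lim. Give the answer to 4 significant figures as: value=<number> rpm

value=12.21 rpm

Convert throughput: Q = 71.9 kg/h = 71.9/3600 = 0.0199722 kg/s
t_res = M / Q_s = 3.54 / 0.0199722 = 177.246 s
D = 115.3 mm = 0.1153 m;  h = 2.85 mm = 0.00285 m
Allowable rise: ΔT_a = T_lim − T_in = 253.7 − 152.0 = 101.7 K
Invert ΔT = ηγ̇²t_res/(ρcp) for γ̇: γ̇_max² = ΔT_a ρ cp / (η t_res) = 101.7·984·2038 / (1719·177.246) = 669.372 s⁻²
γ̇_max = sqrt(669.372) = 25.8722 s⁻¹
Solve γ̇ = πDN/h for N: N_max = γ̇_max·h/(π·D) = 25.8722 × 0.00285 / (π × 0.1153) = 0.203563 rev/s = 12.2138 rpm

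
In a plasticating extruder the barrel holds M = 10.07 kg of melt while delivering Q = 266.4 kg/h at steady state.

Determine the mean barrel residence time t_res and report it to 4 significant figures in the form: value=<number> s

value=136.1 s

Q_s = Q / 3600 = 266.4 / 3600 = 0.074 kg/s
t_res = M / Q_s = 10.07 ÷ 0.074 = 136.081 s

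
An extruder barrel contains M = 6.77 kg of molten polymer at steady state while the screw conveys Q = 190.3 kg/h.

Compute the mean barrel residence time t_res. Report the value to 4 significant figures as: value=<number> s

value=128.1 s

Convert throughput: Q = 190.3 kg/h = 190.3/3600 = 0.0528611 kg/s
Mean residence time: t_res = M/Q_s = 6.77 kg / 0.0528611 kg/s = 128.071 s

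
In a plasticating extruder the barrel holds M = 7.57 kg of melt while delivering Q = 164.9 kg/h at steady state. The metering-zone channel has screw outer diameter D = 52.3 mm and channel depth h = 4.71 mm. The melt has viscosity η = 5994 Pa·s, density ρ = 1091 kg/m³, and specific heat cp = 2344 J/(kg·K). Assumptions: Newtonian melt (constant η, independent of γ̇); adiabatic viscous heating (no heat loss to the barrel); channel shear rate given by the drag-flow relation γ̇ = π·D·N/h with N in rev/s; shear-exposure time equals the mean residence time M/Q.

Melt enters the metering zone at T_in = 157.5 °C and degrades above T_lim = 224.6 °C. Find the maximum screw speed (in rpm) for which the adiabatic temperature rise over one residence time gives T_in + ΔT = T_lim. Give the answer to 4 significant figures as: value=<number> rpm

value=22.64 rpm

Throughput in SI: Q_s = 164.9 kg/h ÷ 3600 s/h = 0.0458056 kg/s
t_res = M / Q_s = 7.57 ÷ 0.0458056 = 165.264 s
Geometry in SI: D = 52.3 mm → 0.0523 m, h = 4.71 mm → 0.00471 m
Allowable rise: ΔT_a = T_lim − T_in = 224.6 − 157.5 = 67.1 K
Invert ΔT = ηγ̇²t_res/(ρcp) for γ̇: γ̇_max² = ΔT_a ρ cp / (η t_res) = 67.1·1091·2344 / (5994·165.264) = 173.225 s⁻²
γ̇_max = √173.225 = 13.1615 s⁻¹
N_max = γ̇_max·h / (π·D) = 13.1615 · 0.00471 / (π · 0.0523) = 0.377289 rev/s = 22.6374 rpm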